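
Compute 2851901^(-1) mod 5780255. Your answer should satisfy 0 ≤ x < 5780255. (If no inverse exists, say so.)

Euclidean algorithm on 5780255, 2851901:
5780255 = 2*2851901 + 76453
2851901 = 37*76453 + 23140
76453 = 3*23140 + 7033
23140 = 3*7033 + 2041
7033 = 3*2041 + 910
2041 = 2*910 + 221
910 = 4*221 + 26
221 = 8*26 + 13
26 = 2*13 + 0
Since gcd = 13 > 1, 2851901 is not a unit mod 5780255.

no inverse exists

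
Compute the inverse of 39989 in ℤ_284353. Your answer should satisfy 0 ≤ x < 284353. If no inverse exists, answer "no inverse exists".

Extended Euclidean algorithm:
284353 = 7·39989 + 4430
39989 = 9·4430 + 119
4430 = 37·119 + 27
119 = 4·27 + 11
27 = 2·11 + 5
11 = 2·5 + 1
5 = 5·1 + 0
Since gcd(39989, 284353) = 1, back-substitute to write 1 as a combination:
1 = 11 − 2·5
1 = −2·27 + 5·11
1 = 5·119 − 22·27
1 = −22·4430 + 819·119
1 = 819·39989 − 7393·4430
1 = −7393·284353 + 52570·39989
So 39989·52570 ≡ 1 (mod 284353).

52570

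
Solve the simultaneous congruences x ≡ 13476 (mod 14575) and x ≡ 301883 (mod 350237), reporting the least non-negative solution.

Write x = 13476 + 14575·k. Then 14575·k ≡ 301883 − 13476 ≡ 288407 (mod 350237).
Need 14575⁻¹ mod 350237. Extended Euclid on (350237, 14575):
350237 = 24*14575 + 437
14575 = 33*437 + 154
437 = 2*154 + 129
154 = 1*129 + 25
129 = 5*25 + 4
25 = 6*4 + 1
4 = 4*1 + 0
Back-substitute:
1 = 25 − 6·4
1 = −6·129 + 31·25
1 = 31·154 − 37·129
1 = −37·437 + 105·154
1 = 105·14575 − 3502·437
1 = −3502·350237 + 84153·14575
14575⁻¹ ≡ 84153 (mod 350237), so k ≡ 84153·288407 ≡ 291119 (mod 350237).
x = 13476 + 14575·291119 = 4243072901.

4243072901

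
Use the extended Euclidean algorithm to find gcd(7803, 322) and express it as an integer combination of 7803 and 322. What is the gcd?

1

Apply Euclid's algorithm to 7803 and 322:
7803 = 24·322 + 75
322 = 4·75 + 22
75 = 3·22 + 9
22 = 2·9 + 4
9 = 2·4 + 1
4 = 4·1 + 0
gcd(7803, 322) = 1.
Back-substituting:
1 = 9 − 2·4
1 = −2·22 + 5·9
1 = 5·75 − 17·22
1 = −17·322 + 73·75
1 = 73·7803 − 1769·322
So 1 = (73)·7803 + (-1769)·322.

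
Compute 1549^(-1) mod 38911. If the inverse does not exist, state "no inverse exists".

gcd(38911, 1549) by repeated division:
38911 = 25×1549 + 186
1549 = 8×186 + 61
186 = 3×61 + 3
61 = 20×3 + 1
3 = 3×1 + 0
Since gcd(1549, 38911) = 1, back-substitute to write 1 as a combination:
1 = 61 − 20·3
1 = −20·186 + 61·61
1 = 61·1549 − 508·186
1 = −508·38911 + 12761·1549
So 1549·12761 ≡ 1 (mod 38911).

12761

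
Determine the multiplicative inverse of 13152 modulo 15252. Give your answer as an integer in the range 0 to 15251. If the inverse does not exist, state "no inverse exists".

no inverse exists

Compute gcd(13152, 15252):
15252 = 1·13152 + 2100
13152 = 6·2100 + 552
2100 = 3·552 + 444
552 = 1·444 + 108
444 = 4·108 + 12
108 = 9·12 + 0
gcd(13152, 15252) = 12 ≠ 1, so 13152 has no multiplicative inverse modulo 15252.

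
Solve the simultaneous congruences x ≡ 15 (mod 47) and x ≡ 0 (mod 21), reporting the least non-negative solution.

Write x = 15 + 47·k. Then 47·k ≡ 0 − 15 ≡ 6 (mod 21).
Need 47⁻¹ mod 21. Extended Euclid on (21, 5):
21 = 4×5 + 1
5 = 5×1 + 0
Back-substitute:
1 = 21 − 4·5
47⁻¹ ≡ 17 (mod 21), so k ≡ 17·6 ≡ 18 (mod 21).
x = 15 + 47·18 = 861.

861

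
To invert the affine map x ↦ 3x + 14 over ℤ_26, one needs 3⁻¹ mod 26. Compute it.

9

Run Euclid on (26, 3):
26 = 8·3 + 2
3 = 1·2 + 1
2 = 2·1 + 0
The gcd is 1. Working backward:
1 = 3 − 2
1 = −26 + 9·3
So 3·9 ≡ 1 (mod 26).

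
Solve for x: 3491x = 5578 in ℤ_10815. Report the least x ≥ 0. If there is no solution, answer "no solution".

First find gcd(3491, 10815):
10815 = 3*3491 + 342
3491 = 10*342 + 71
342 = 4*71 + 58
71 = 1*58 + 13
58 = 4*13 + 6
13 = 2*6 + 1
6 = 6*1 + 0
gcd = 1, so a unique solution mod 10815 exists.
Back-substitute for the Bézout coefficients:
1 = 13 − 2·6
1 = −2·58 + 9·13
1 = 9·71 − 11·58
1 = −11·342 + 53·71
1 = 53·3491 − 541·342
1 = −541·10815 + 1676·3491
So 3491·(1676) ≡ 1 (mod 10815), giving 3491⁻¹ ≡ 1676.
x ≡ 3491⁻¹·5578 ≡ 1676·5578 ≡ 4568 (mod 10815).

4568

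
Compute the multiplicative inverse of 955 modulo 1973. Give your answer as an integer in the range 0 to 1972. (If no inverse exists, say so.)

Extended Euclidean algorithm:
1973 = 2·955 + 63
955 = 15·63 + 10
63 = 6·10 + 3
10 = 3·3 + 1
3 = 3·1 + 0
Since gcd(955, 1973) = 1, back-substitute to write 1 as a combination:
1 = 10 − 3·3
1 = −3·63 + 19·10
1 = 19·955 − 288·63
1 = −288·1973 + 595·955
So 955·595 ≡ 1 (mod 1973).

595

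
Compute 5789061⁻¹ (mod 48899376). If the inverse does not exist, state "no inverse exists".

Compute gcd(5789061, 48899376):
48899376 = 8·5789061 + 2586888
5789061 = 2·2586888 + 615285
2586888 = 4·615285 + 125748
615285 = 4·125748 + 112293
125748 = 1·112293 + 13455
112293 = 8·13455 + 4653
13455 = 2·4653 + 4149
4653 = 1·4149 + 504
4149 = 8·504 + 117
504 = 4·117 + 36
117 = 3·36 + 9
36 = 4·9 + 0
The gcd is 9, not 1, hence no inverse exists.

no inverse exists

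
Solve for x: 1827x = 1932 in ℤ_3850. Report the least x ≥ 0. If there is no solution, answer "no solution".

216

First find gcd(1827, 3850):
3850 = 2*1827 + 196
1827 = 9*196 + 63
196 = 3*63 + 7
63 = 9*7 + 0
gcd = 7 and 7 | 1932, so solutions exist. Divide through by 7: 261x ≡ 276 (mod 550).
Now find 261⁻¹ mod 550:
550 = 2·261 + 28
261 = 9·28 + 9
28 = 3·9 + 1
9 = 9·1 + 0
Back-substitute:
1 = 28 − 3·9
1 = −3·261 + 28·28
1 = 28·550 − 59·261
So 261·(-59) ≡ 1 (mod 550), i.e. 261⁻¹ ≡ 491.
Then x ≡ 491·276 ≡ 216 (mod 550); the smallest non-negative solution is x = 216.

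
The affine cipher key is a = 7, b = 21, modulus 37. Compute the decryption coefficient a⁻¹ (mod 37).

16

Extended Euclidean algorithm:
37 = 5×7 + 2
7 = 3×2 + 1
2 = 2×1 + 0
gcd = 1, so the inverse exists. Back-substitute:
1 = 7 − 3·2
1 = −3·37 + 16·7
So 7·16 ≡ 1 (mod 37).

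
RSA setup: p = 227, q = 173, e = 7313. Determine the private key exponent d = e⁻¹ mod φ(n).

6049

φ(n) = (p−1)(q−1) = 226·172 = 38872.
Need d with 7313·d ≡ 1 (mod 38872). Apply the extended Euclidean algorithm:
38872 = 5*7313 + 2307
7313 = 3*2307 + 392
2307 = 5*392 + 347
392 = 1*347 + 45
347 = 7*45 + 32
45 = 1*32 + 13
32 = 2*13 + 6
13 = 2*6 + 1
6 = 6*1 + 0
Back-substitute:
1 = 13 − 2·6
1 = −2·32 + 5·13
1 = 5·45 − 7·32
1 = −7·347 + 54·45
1 = 54·392 − 61·347
1 = −61·2307 + 359·392
1 = 359·7313 − 1138·2307
1 = −1138·38872 + 6049·7313
So 7313·6049 ≡ 1 (mod 38872), hence d = 6049.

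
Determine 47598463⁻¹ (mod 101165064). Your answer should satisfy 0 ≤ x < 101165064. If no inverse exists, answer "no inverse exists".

no inverse exists

Compute gcd(47598463, 101165064):
101165064 = 2·47598463 + 5968138
47598463 = 7·5968138 + 5821497
5968138 = 1·5821497 + 146641
5821497 = 39·146641 + 102498
146641 = 1·102498 + 44143
102498 = 2·44143 + 14212
44143 = 3·14212 + 1507
14212 = 9·1507 + 649
1507 = 2·649 + 209
649 = 3·209 + 22
209 = 9·22 + 11
22 = 2·11 + 0
Since gcd = 11 > 1, 47598463 is not a unit mod 101165064.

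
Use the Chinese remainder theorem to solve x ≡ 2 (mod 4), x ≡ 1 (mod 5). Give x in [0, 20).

6

Write x = 2 + 4·k. Then 4·k ≡ 1 − 2 ≡ 4 (mod 5).
Need 4⁻¹ mod 5. Extended Euclid on (5, 4):
5 = 1·4 + 1
4 = 4·1 + 0
Back-substitute:
1 = 5 − 4
4⁻¹ ≡ 4 (mod 5), so k ≡ 4·4 ≡ 1 (mod 5).
x = 2 + 4·1 = 6.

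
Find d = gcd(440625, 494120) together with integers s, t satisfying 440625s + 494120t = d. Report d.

Repeated division:
494120 = 1×440625 + 53495
440625 = 8×53495 + 12665
53495 = 4×12665 + 2835
12665 = 4×2835 + 1325
2835 = 2×1325 + 185
1325 = 7×185 + 30
185 = 6×30 + 5
30 = 6×5 + 0
gcd(440625, 494120) = 5.
Working backward:
5 = 185 − 6·30
5 = −6·1325 + 43·185
5 = 43·2835 − 92·1325
5 = −92·12665 + 411·2835
5 = 411·53495 − 1736·12665
5 = −1736·440625 + 14299·53495
5 = 14299·494120 − 16035·440625
So 5 = (14299)·494120 + (-16035)·440625.

5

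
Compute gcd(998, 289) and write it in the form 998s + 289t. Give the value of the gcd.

1

Repeated division:
998 = 3*289 + 131
289 = 2*131 + 27
131 = 4*27 + 23
27 = 1*23 + 4
23 = 5*4 + 3
4 = 1*3 + 1
3 = 3*1 + 0
gcd(998, 289) = 1.
Working backward:
1 = 4 − 3
1 = −23 + 6·4
1 = 6·27 − 7·23
1 = −7·131 + 34·27
1 = 34·289 − 75·131
1 = −75·998 + 259·289
So 1 = (-75)·998 + (259)·289.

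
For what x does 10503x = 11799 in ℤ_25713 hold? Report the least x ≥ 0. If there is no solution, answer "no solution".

First find gcd(10503, 25713):
25713 = 2*10503 + 4707
10503 = 2*4707 + 1089
4707 = 4*1089 + 351
1089 = 3*351 + 36
351 = 9*36 + 27
36 = 1*27 + 9
27 = 3*9 + 0
gcd = 9 and 9 | 11799, so solutions exist. Divide through by 9: 1167x ≡ 1311 (mod 2857).
Now find 1167⁻¹ mod 2857:
2857 = 2·1167 + 523
1167 = 2·523 + 121
523 = 4·121 + 39
121 = 3·39 + 4
39 = 9·4 + 3
4 = 1·3 + 1
3 = 3·1 + 0
Back-substitute:
1 = 4 − 3
1 = −39 + 10·4
1 = 10·121 − 31·39
1 = −31·523 + 134·121
1 = 134·1167 − 299·523
1 = −299·2857 + 732·1167
So 1167⁻¹ ≡ 732 (mod 2857).
Then x ≡ 732·1311 ≡ 2557 (mod 2857); the smallest non-negative solution is x = 2557.

2557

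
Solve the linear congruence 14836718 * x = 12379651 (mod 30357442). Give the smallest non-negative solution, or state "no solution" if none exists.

gcd(14836718, 30357442):
30357442 = 2*14836718 + 684006
14836718 = 21*684006 + 472592
684006 = 1*472592 + 211414
472592 = 2*211414 + 49764
211414 = 4*49764 + 12358
49764 = 4*12358 + 332
12358 = 37*332 + 74
332 = 4*74 + 36
74 = 2*36 + 2
36 = 18*2 + 0
gcd = 2, but 2 ∤ 12379651, so the congruence has no solution.

no solution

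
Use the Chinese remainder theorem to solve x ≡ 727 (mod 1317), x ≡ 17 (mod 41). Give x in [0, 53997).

Write x = 727 + 1317·k. Then 1317·k ≡ 17 − 727 ≡ 28 (mod 41).
Need 1317⁻¹ mod 41. Extended Euclid on (41, 5):
41 = 8*5 + 1
5 = 5*1 + 0
Back-substitute:
1 = 41 − 8·5
1317⁻¹ ≡ 33 (mod 41), so k ≡ 33·28 ≡ 22 (mod 41).
x = 727 + 1317·22 = 29701.

29701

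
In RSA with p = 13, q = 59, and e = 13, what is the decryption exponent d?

589

φ(n) = (p−1)(q−1) = 12·58 = 696.
Need d with 13·d ≡ 1 (mod 696). Apply the extended Euclidean algorithm:
696 = 53*13 + 7
13 = 1*7 + 6
7 = 1*6 + 1
6 = 6*1 + 0
Back-substitute:
1 = 7 − 6
1 = −13 + 2·7
1 = 2·696 − 107·13
So 13·(-107) ≡ 1 (mod 696), hence d ≡ -107 ≡ 589 (mod 696).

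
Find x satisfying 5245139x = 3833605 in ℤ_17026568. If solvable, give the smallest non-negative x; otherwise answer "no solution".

First find gcd(5245139, 17026568):
17026568 = 3*5245139 + 1291151
5245139 = 4*1291151 + 80535
1291151 = 16*80535 + 2591
80535 = 31*2591 + 214
2591 = 12*214 + 23
214 = 9*23 + 7
23 = 3*7 + 2
7 = 3*2 + 1
2 = 2*1 + 0
gcd = 1, so a unique solution mod 17026568 exists.
Back-substitute for the Bézout coefficients:
1 = 7 − 3·2
1 = −3·23 + 10·7
1 = 10·214 − 93·23
1 = −93·2591 + 1126·214
1 = 1126·80535 − 34999·2591
1 = −34999·1291151 + 561110·80535
1 = 561110·5245139 − 2279439·1291151
1 = −2279439·17026568 + 7399427·5245139
So 5245139·(7399427) ≡ 1 (mod 17026568), giving 5245139⁻¹ ≡ 7399427.
x ≡ 5245139⁻¹·3833605 ≡ 7399427·3833605 ≡ 13737519 (mod 17026568).

13737519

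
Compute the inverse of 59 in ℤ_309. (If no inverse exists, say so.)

gcd(309, 59) by repeated division:
309 = 5·59 + 14
59 = 4·14 + 3
14 = 4·3 + 2
3 = 1·2 + 1
2 = 2·1 + 0
gcd = 1, so the inverse exists. Back-substitute:
1 = 3 − 2
1 = −14 + 5·3
1 = 5·59 − 21·14
1 = −21·309 + 110·59
So 59·110 ≡ 1 (mod 309).

110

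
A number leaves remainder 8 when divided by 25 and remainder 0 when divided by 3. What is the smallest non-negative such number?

33

Write x = 8 + 25·k. Then 25·k ≡ 0 − 8 ≡ 1 (mod 3).
Need 25⁻¹ mod 3. Extended Euclid on (3, 1):
3 = 3×1 + 0
25⁻¹ ≡ 1 (mod 3), so k ≡ 1·1 ≡ 1 (mod 3).
x = 8 + 25·1 = 33.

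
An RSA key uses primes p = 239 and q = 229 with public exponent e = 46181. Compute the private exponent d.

14333

φ(n) = (p−1)(q−1) = 238·228 = 54264.
Need d with 46181·d ≡ 1 (mod 54264). Apply the extended Euclidean algorithm:
54264 = 1*46181 + 8083
46181 = 5*8083 + 5766
8083 = 1*5766 + 2317
5766 = 2*2317 + 1132
2317 = 2*1132 + 53
1132 = 21*53 + 19
53 = 2*19 + 15
19 = 1*15 + 4
15 = 3*4 + 3
4 = 1*3 + 1
3 = 3*1 + 0
Back-substitute:
1 = 4 − 3
1 = −15 + 4·4
1 = 4·19 − 5·15
1 = −5·53 + 14·19
1 = 14·1132 − 299·53
1 = −299·2317 + 612·1132
1 = 612·5766 − 1523·2317
1 = −1523·8083 + 2135·5766
1 = 2135·46181 − 12198·8083
1 = −12198·54264 + 14333·46181
So 46181·14333 ≡ 1 (mod 54264), hence d = 14333.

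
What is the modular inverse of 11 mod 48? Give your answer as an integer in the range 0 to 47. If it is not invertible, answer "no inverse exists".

Extended Euclidean algorithm:
48 = 4×11 + 4
11 = 2×4 + 3
4 = 1×3 + 1
3 = 3×1 + 0
The gcd is 1. Working backward:
1 = 4 − 3
1 = −11 + 3·4
1 = 3·48 − 13·11
So 11·(-13) ≡ 1 (mod 48), and -13 ≡ 35 (mod 48).

35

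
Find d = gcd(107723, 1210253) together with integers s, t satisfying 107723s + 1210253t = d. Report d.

11

Repeated division:
1210253 = 11×107723 + 25300
107723 = 4×25300 + 6523
25300 = 3×6523 + 5731
6523 = 1×5731 + 792
5731 = 7×792 + 187
792 = 4×187 + 44
187 = 4×44 + 11
44 = 4×11 + 0
gcd(107723, 1210253) = 11.
Back-substituting:
11 = 187 − 4·44
11 = −4·792 + 17·187
11 = 17·5731 − 123·792
11 = −123·6523 + 140·5731
11 = 140·25300 − 543·6523
11 = −543·107723 + 2312·25300
11 = 2312·1210253 − 25975·107723
So 11 = (2312)·1210253 + (-25975)·107723.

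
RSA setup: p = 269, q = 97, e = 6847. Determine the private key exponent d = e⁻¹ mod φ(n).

6463

φ(n) = (p−1)(q−1) = 268·96 = 25728.
Need d with 6847·d ≡ 1 (mod 25728). Apply the extended Euclidean algorithm:
25728 = 3×6847 + 5187
6847 = 1×5187 + 1660
5187 = 3×1660 + 207
1660 = 8×207 + 4
207 = 51×4 + 3
4 = 1×3 + 1
3 = 3×1 + 0
Back-substitute:
1 = 4 − 3
1 = −207 + 52·4
1 = 52·1660 − 417·207
1 = −417·5187 + 1303·1660
1 = 1303·6847 − 1720·5187
1 = −1720·25728 + 6463·6847
So 6847·6463 ≡ 1 (mod 25728), hence d = 6463.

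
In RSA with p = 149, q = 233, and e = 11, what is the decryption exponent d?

φ(n) = (p−1)(q−1) = 148·232 = 34336.
Need d with 11·d ≡ 1 (mod 34336). Apply the extended Euclidean algorithm:
34336 = 3121*11 + 5
11 = 2*5 + 1
5 = 5*1 + 0
Back-substitute:
1 = 11 − 2·5
1 = −2·34336 + 6243·11
So 11·6243 ≡ 1 (mod 34336), hence d = 6243.

6243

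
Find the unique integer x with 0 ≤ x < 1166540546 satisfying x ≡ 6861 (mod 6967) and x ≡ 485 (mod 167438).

Write x = 6861 + 6967·k. Then 6967·k ≡ 485 − 6861 ≡ 161062 (mod 167438).
Need 6967⁻¹ mod 167438. Extended Euclid on (167438, 6967):
167438 = 24·6967 + 230
6967 = 30·230 + 67
230 = 3·67 + 29
67 = 2·29 + 9
29 = 3·9 + 2
9 = 4·2 + 1
2 = 2·1 + 0
Back-substitute:
1 = 9 − 4·2
1 = −4·29 + 13·9
1 = 13·67 − 30·29
1 = −30·230 + 103·67
1 = 103·6967 − 3120·230
1 = −3120·167438 + 74983·6967
6967⁻¹ ≡ 74983 (mod 167438), so k ≡ 74983·161062 ≡ 111320 (mod 167438).
x = 6861 + 6967·111320 = 775573301.

775573301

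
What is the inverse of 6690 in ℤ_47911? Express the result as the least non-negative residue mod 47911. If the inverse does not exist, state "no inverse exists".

Extended Euclidean algorithm:
47911 = 7*6690 + 1081
6690 = 6*1081 + 204
1081 = 5*204 + 61
204 = 3*61 + 21
61 = 2*21 + 19
21 = 1*19 + 2
19 = 9*2 + 1
2 = 2*1 + 0
gcd = 1, so the inverse exists. Back-substitute:
1 = 19 − 9·2
1 = −9·21 + 10·19
1 = 10·61 − 29·21
1 = −29·204 + 97·61
1 = 97·1081 − 514·204
1 = −514·6690 + 3181·1081
1 = 3181·47911 − 22781·6690
So 6690·(-22781) ≡ 1 (mod 47911), and -22781 ≡ 25130 (mod 47911).

25130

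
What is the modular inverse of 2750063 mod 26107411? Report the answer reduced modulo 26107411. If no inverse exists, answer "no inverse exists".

gcd(26107411, 2750063) by repeated division:
26107411 = 9*2750063 + 1356844
2750063 = 2*1356844 + 36375
1356844 = 37*36375 + 10969
36375 = 3*10969 + 3468
10969 = 3*3468 + 565
3468 = 6*565 + 78
565 = 7*78 + 19
78 = 4*19 + 2
19 = 9*2 + 1
2 = 2*1 + 0
The gcd is 1. Working backward:
1 = 19 − 9·2
1 = −9·78 + 37·19
1 = 37·565 − 268·78
1 = −268·3468 + 1645·565
1 = 1645·10969 − 5203·3468
1 = −5203·36375 + 17254·10969
1 = 17254·1356844 − 643601·36375
1 = −643601·2750063 + 1304456·1356844
1 = 1304456·26107411 − 12383705·2750063
Hence 2750063⁻¹ ≡ -12383705 ≡ 13723706 (mod 26107411).

13723706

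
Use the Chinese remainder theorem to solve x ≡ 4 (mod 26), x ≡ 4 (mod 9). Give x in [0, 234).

4

Write x = 4 + 26·k. Then 26·k ≡ 4 − 4 ≡ 0 (mod 9).
Need 26⁻¹ mod 9. Extended Euclid on (9, 8):
9 = 1·8 + 1
8 = 8·1 + 0
Back-substitute:
1 = 9 − 8
26⁻¹ ≡ 8 (mod 9), so k ≡ 8·0 ≡ 0 (mod 9).
x = 4 + 26·0 = 4.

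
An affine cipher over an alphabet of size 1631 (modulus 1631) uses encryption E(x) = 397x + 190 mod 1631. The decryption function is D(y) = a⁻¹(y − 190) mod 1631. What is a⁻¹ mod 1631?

Apply the Euclidean algorithm to 1631 and 397:
1631 = 4×397 + 43
397 = 9×43 + 10
43 = 4×10 + 3
10 = 3×3 + 1
3 = 3×1 + 0
The gcd is 1. Working backward:
1 = 10 − 3·3
1 = −3·43 + 13·10
1 = 13·397 − 120·43
1 = −120·1631 + 493·397
So 397·493 ≡ 1 (mod 1631).

493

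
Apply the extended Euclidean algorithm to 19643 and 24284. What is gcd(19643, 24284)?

13

Apply Euclid's algorithm to 24284 and 19643:
24284 = 1·19643 + 4641
19643 = 4·4641 + 1079
4641 = 4·1079 + 325
1079 = 3·325 + 104
325 = 3·104 + 13
104 = 8·13 + 0
gcd(19643, 24284) = 13.
Working backward:
13 = 325 − 3·104
13 = −3·1079 + 10·325
13 = 10·4641 − 43·1079
13 = −43·19643 + 182·4641
13 = 182·24284 − 225·19643
So 13 = (182)·24284 + (-225)·19643.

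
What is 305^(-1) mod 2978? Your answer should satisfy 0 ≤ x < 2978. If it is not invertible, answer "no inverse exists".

Run Euclid on (2978, 305):
2978 = 9·305 + 233
305 = 1·233 + 72
233 = 3·72 + 17
72 = 4·17 + 4
17 = 4·4 + 1
4 = 4·1 + 0
gcd = 1, so the inverse exists. Back-substitute:
1 = 17 − 4·4
1 = −4·72 + 17·17
1 = 17·233 − 55·72
1 = −55·305 + 72·233
1 = 72·2978 − 703·305
Hence 305⁻¹ ≡ -703 ≡ 2275 (mod 2978).

2275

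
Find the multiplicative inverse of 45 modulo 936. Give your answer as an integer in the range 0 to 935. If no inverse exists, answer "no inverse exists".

no inverse exists

Euclidean algorithm on 936, 45:
936 = 20*45 + 36
45 = 1*36 + 9
36 = 4*9 + 0
The gcd is 9, not 1, hence no inverse exists.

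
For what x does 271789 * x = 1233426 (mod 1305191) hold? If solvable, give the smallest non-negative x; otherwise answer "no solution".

First find gcd(271789, 1305191):
1305191 = 4*271789 + 218035
271789 = 1*218035 + 53754
218035 = 4*53754 + 3019
53754 = 17*3019 + 2431
3019 = 1*2431 + 588
2431 = 4*588 + 79
588 = 7*79 + 35
79 = 2*35 + 9
35 = 3*9 + 8
9 = 1*8 + 1
8 = 8*1 + 0
gcd = 1, so a unique solution mod 1305191 exists.
Back-substitute for the Bézout coefficients:
1 = 9 − 8
1 = −35 + 4·9
1 = 4·79 − 9·35
1 = −9·588 + 67·79
1 = 67·2431 − 277·588
1 = −277·3019 + 344·2431
1 = 344·53754 − 6125·3019
1 = −6125·218035 + 24844·53754
1 = 24844·271789 − 30969·218035
1 = −30969·1305191 + 148720·271789
So 271789·(148720) ≡ 1 (mod 1305191), giving 271789⁻¹ ≡ 148720.
x ≡ 271789⁻¹·1233426 ≡ 148720·1233426 ≡ 961198 (mod 1305191).

961198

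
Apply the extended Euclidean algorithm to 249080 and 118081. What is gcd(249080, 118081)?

Euclidean algorithm:
249080 = 2*118081 + 12918
118081 = 9*12918 + 1819
12918 = 7*1819 + 185
1819 = 9*185 + 154
185 = 1*154 + 31
154 = 4*31 + 30
31 = 1*30 + 1
30 = 30*1 + 0
gcd(249080, 118081) = 1.
Back-substituting:
1 = 31 − 30
1 = −154 + 5·31
1 = 5·185 − 6·154
1 = −6·1819 + 59·185
1 = 59·12918 − 419·1819
1 = −419·118081 + 3830·12918
1 = 3830·249080 − 8079·118081
So 1 = (3830)·249080 + (-8079)·118081.

1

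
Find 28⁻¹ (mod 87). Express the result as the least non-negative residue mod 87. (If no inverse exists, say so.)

Run Euclid on (87, 28):
87 = 3×28 + 3
28 = 9×3 + 1
3 = 3×1 + 0
gcd = 1, so the inverse exists. Back-substitute:
1 = 28 − 9·3
1 = −9·87 + 28·28
So 28·28 ≡ 1 (mod 87).

28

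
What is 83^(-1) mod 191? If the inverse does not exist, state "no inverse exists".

Apply the Euclidean algorithm to 191 and 83:
191 = 2·83 + 25
83 = 3·25 + 8
25 = 3·8 + 1
8 = 8·1 + 0
The gcd is 1. Working backward:
1 = 25 − 3·8
1 = −3·83 + 10·25
1 = 10·191 − 23·83
Thus 83·(-23) ≡ 1 (mod 191); reducing, -23 mod 191 = 168.

168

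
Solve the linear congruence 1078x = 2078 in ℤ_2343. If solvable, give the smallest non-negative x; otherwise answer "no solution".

no solution

gcd(1078, 2343):
2343 = 2*1078 + 187
1078 = 5*187 + 143
187 = 1*143 + 44
143 = 3*44 + 11
44 = 4*11 + 0
gcd = 11, but 11 ∤ 2078, so the congruence has no solution.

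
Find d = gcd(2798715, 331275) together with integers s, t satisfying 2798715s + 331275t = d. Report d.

Euclidean algorithm:
2798715 = 8*331275 + 148515
331275 = 2*148515 + 34245
148515 = 4*34245 + 11535
34245 = 2*11535 + 11175
11535 = 1*11175 + 360
11175 = 31*360 + 15
360 = 24*15 + 0
gcd(2798715, 331275) = 15.
Express as a combination:
15 = 11175 − 31·360
15 = −31·11535 + 32·11175
15 = 32·34245 − 95·11535
15 = −95·148515 + 412·34245
15 = 412·331275 − 919·148515
15 = −919·2798715 + 7764·331275
So 15 = (-919)·2798715 + (7764)·331275.

15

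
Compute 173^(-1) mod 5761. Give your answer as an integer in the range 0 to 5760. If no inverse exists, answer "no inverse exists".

Run Euclid on (5761, 173):
5761 = 33×173 + 52
173 = 3×52 + 17
52 = 3×17 + 1
17 = 17×1 + 0
The gcd is 1. Working backward:
1 = 52 − 3·17
1 = −3·173 + 10·52
1 = 10·5761 − 333·173
So 173·(-333) ≡ 1 (mod 5761), and -333 ≡ 5428 (mod 5761).

5428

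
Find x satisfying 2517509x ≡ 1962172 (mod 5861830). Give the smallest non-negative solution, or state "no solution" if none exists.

2633158

First find gcd(2517509, 5861830):
5861830 = 2×2517509 + 826812
2517509 = 3×826812 + 37073
826812 = 22×37073 + 11206
37073 = 3×11206 + 3455
11206 = 3×3455 + 841
3455 = 4×841 + 91
841 = 9×91 + 22
91 = 4×22 + 3
22 = 7×3 + 1
3 = 3×1 + 0
gcd = 1, so a unique solution mod 5861830 exists.
Back-substitute for the Bézout coefficients:
1 = 22 − 7·3
1 = −7·91 + 29·22
1 = 29·841 − 268·91
1 = −268·3455 + 1101·841
1 = 1101·11206 − 3571·3455
1 = −3571·37073 + 11814·11206
1 = 11814·826812 − 263479·37073
1 = −263479·2517509 + 802251·826812
1 = 802251·5861830 − 1867981·2517509
So 2517509·(-1867981) ≡ 1 (mod 5861830), giving 2517509⁻¹ ≡ 3993849.
x ≡ 2517509⁻¹·1962172 ≡ 3993849·1962172 ≡ 2633158 (mod 5861830).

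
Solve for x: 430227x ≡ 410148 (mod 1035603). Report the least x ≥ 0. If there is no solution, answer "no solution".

110817

First find gcd(430227, 1035603):
1035603 = 2·430227 + 175149
430227 = 2·175149 + 79929
175149 = 2·79929 + 15291
79929 = 5·15291 + 3474
15291 = 4·3474 + 1395
3474 = 2·1395 + 684
1395 = 2·684 + 27
684 = 25·27 + 9
27 = 3·9 + 0
gcd = 9 and 9 | 410148, so solutions exist. Divide through by 9: 47803x ≡ 45572 (mod 115067).
Now find 47803⁻¹ mod 115067:
115067 = 2×47803 + 19461
47803 = 2×19461 + 8881
19461 = 2×8881 + 1699
8881 = 5×1699 + 386
1699 = 4×386 + 155
386 = 2×155 + 76
155 = 2×76 + 3
76 = 25×3 + 1
3 = 3×1 + 0
Back-substitute:
1 = 76 − 25·3
1 = −25·155 + 51·76
1 = 51·386 − 127·155
1 = −127·1699 + 559·386
1 = 559·8881 − 2922·1699
1 = −2922·19461 + 6403·8881
1 = 6403·47803 − 15728·19461
1 = −15728·115067 + 37859·47803
So 47803⁻¹ ≡ 37859 (mod 115067).
Then x ≡ 37859·45572 ≡ 110817 (mod 115067); the smallest non-negative solution is x = 110817.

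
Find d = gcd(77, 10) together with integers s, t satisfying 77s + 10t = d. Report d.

1

Euclidean algorithm:
77 = 7*10 + 7
10 = 1*7 + 3
7 = 2*3 + 1
3 = 3*1 + 0
gcd(77, 10) = 1.
Back-substituting:
1 = 7 − 2·3
1 = −2·10 + 3·7
1 = 3·77 − 23·10
So 1 = (3)·77 + (-23)·10.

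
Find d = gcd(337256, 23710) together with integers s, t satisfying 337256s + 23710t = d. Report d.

2

Euclidean algorithm:
337256 = 14*23710 + 5316
23710 = 4*5316 + 2446
5316 = 2*2446 + 424
2446 = 5*424 + 326
424 = 1*326 + 98
326 = 3*98 + 32
98 = 3*32 + 2
32 = 16*2 + 0
gcd(337256, 23710) = 2.
Working backward:
2 = 98 − 3·32
2 = −3·326 + 10·98
2 = 10·424 − 13·326
2 = −13·2446 + 75·424
2 = 75·5316 − 163·2446
2 = −163·23710 + 727·5316
2 = 727·337256 − 10341·23710
So 2 = (727)·337256 + (-10341)·23710.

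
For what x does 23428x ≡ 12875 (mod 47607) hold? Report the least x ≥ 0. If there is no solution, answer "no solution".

9728

First find gcd(23428, 47607):
47607 = 2*23428 + 751
23428 = 31*751 + 147
751 = 5*147 + 16
147 = 9*16 + 3
16 = 5*3 + 1
3 = 3*1 + 0
gcd = 1, so a unique solution mod 47607 exists.
Back-substitute for the Bézout coefficients:
1 = 16 − 5·3
1 = −5·147 + 46·16
1 = 46·751 − 235·147
1 = −235·23428 + 7331·751
1 = 7331·47607 − 14897·23428
So 23428·(-14897) ≡ 1 (mod 47607), giving 23428⁻¹ ≡ 32710.
x ≡ 23428⁻¹·12875 ≡ 32710·12875 ≡ 9728 (mod 47607).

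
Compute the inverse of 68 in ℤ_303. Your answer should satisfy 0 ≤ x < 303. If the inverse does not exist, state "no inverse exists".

254

Apply the Euclidean algorithm to 303 and 68:
303 = 4*68 + 31
68 = 2*31 + 6
31 = 5*6 + 1
6 = 6*1 + 0
Since gcd(68, 303) = 1, back-substitute to write 1 as a combination:
1 = 31 − 5·6
1 = −5·68 + 11·31
1 = 11·303 − 49·68
Hence 68⁻¹ ≡ -49 ≡ 254 (mod 303).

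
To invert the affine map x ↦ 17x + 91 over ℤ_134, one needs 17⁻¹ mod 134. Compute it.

Apply the Euclidean algorithm to 134 and 17:
134 = 7×17 + 15
17 = 1×15 + 2
15 = 7×2 + 1
2 = 2×1 + 0
Since gcd(17, 134) = 1, back-substitute to write 1 as a combination:
1 = 15 − 7·2
1 = −7·17 + 8·15
1 = 8·134 − 63·17
So 17·(-63) ≡ 1 (mod 134), and -63 ≡ 71 (mod 134).

71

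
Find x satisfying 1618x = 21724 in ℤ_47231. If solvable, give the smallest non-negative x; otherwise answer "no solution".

First find gcd(1618, 47231):
47231 = 29·1618 + 309
1618 = 5·309 + 73
309 = 4·73 + 17
73 = 4·17 + 5
17 = 3·5 + 2
5 = 2·2 + 1
2 = 2·1 + 0
gcd = 1, so a unique solution mod 47231 exists.
Back-substitute for the Bézout coefficients:
1 = 5 − 2·2
1 = −2·17 + 7·5
1 = 7·73 − 30·17
1 = −30·309 + 127·73
1 = 127·1618 − 665·309
1 = −665·47231 + 19412·1618
So 1618·(19412) ≡ 1 (mod 47231), giving 1618⁻¹ ≡ 19412.
x ≡ 1618⁻¹·21724 ≡ 19412·21724 ≡ 27920 (mod 47231).

27920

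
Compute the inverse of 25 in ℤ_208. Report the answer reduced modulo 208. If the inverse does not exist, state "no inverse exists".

25

Run Euclid on (208, 25):
208 = 8·25 + 8
25 = 3·8 + 1
8 = 8·1 + 0
The gcd is 1. Working backward:
1 = 25 − 3·8
1 = −3·208 + 25·25
So 25·25 ≡ 1 (mod 208).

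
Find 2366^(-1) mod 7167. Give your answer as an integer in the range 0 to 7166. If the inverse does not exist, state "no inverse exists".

3947

Apply the Euclidean algorithm to 7167 and 2366:
7167 = 3·2366 + 69
2366 = 34·69 + 20
69 = 3·20 + 9
20 = 2·9 + 2
9 = 4·2 + 1
2 = 2·1 + 0
Since gcd(2366, 7167) = 1, back-substitute to write 1 as a combination:
1 = 9 − 4·2
1 = −4·20 + 9·9
1 = 9·69 − 31·20
1 = −31·2366 + 1063·69
1 = 1063·7167 − 3220·2366
Hence 2366⁻¹ ≡ -3220 ≡ 3947 (mod 7167).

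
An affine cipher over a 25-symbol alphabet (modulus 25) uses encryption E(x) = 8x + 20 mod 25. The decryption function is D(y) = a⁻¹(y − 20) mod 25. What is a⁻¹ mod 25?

Run Euclid on (25, 8):
25 = 3·8 + 1
8 = 8·1 + 0
The gcd is 1. Working backward:
1 = 25 − 3·8
Hence 8⁻¹ ≡ -3 ≡ 22 (mod 25).

22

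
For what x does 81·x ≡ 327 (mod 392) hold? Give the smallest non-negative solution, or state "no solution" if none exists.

First find gcd(81, 392):
392 = 4·81 + 68
81 = 1·68 + 13
68 = 5·13 + 3
13 = 4·3 + 1
3 = 3·1 + 0
gcd = 1, so a unique solution mod 392 exists.
Back-substitute for the Bézout coefficients:
1 = 13 − 4·3
1 = −4·68 + 21·13
1 = 21·81 − 25·68
1 = −25·392 + 121·81
So 81·(121) ≡ 1 (mod 392), giving 81⁻¹ ≡ 121.
x ≡ 81⁻¹·327 ≡ 121·327 ≡ 367 (mod 392).

367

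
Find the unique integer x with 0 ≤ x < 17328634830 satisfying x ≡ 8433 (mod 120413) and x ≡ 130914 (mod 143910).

545118084

Write x = 8433 + 120413·k. Then 120413·k ≡ 130914 − 8433 ≡ 122481 (mod 143910).
Need 120413⁻¹ mod 143910. Extended Euclid on (143910, 120413):
143910 = 1·120413 + 23497
120413 = 5·23497 + 2928
23497 = 8·2928 + 73
2928 = 40·73 + 8
73 = 9·8 + 1
8 = 8·1 + 0
Back-substitute:
1 = 73 − 9·8
1 = −9·2928 + 361·73
1 = 361·23497 − 2897·2928
1 = −2897·120413 + 14846·23497
1 = 14846·143910 − 17743·120413
120413⁻¹ ≡ 126167 (mod 143910), so k ≡ 126167·122481 ≡ 4527 (mod 143910).
x = 8433 + 120413·4527 = 545118084.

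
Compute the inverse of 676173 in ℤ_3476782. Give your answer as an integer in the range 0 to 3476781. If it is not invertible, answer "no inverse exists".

843233

Extended Euclidean algorithm:
3476782 = 5*676173 + 95917
676173 = 7*95917 + 4754
95917 = 20*4754 + 837
4754 = 5*837 + 569
837 = 1*569 + 268
569 = 2*268 + 33
268 = 8*33 + 4
33 = 8*4 + 1
4 = 4*1 + 0
Since gcd(676173, 3476782) = 1, back-substitute to write 1 as a combination:
1 = 33 − 8·4
1 = −8·268 + 65·33
1 = 65·569 − 138·268
1 = −138·837 + 203·569
1 = 203·4754 − 1153·837
1 = −1153·95917 + 23263·4754
1 = 23263·676173 − 163994·95917
1 = −163994·3476782 + 843233·676173
So 676173·843233 ≡ 1 (mod 3476782).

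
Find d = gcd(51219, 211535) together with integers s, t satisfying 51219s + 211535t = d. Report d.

Apply Euclid's algorithm to 211535 and 51219:
211535 = 4·51219 + 6659
51219 = 7·6659 + 4606
6659 = 1·4606 + 2053
4606 = 2·2053 + 500
2053 = 4·500 + 53
500 = 9·53 + 23
53 = 2·23 + 7
23 = 3·7 + 2
7 = 3·2 + 1
2 = 2·1 + 0
gcd(51219, 211535) = 1.
Back-substituting:
1 = 7 − 3·2
1 = −3·23 + 10·7
1 = 10·53 − 23·23
1 = −23·500 + 217·53
1 = 217·2053 − 891·500
1 = −891·4606 + 1999·2053
1 = 1999·6659 − 2890·4606
1 = −2890·51219 + 22229·6659
1 = 22229·211535 − 91806·51219
So 1 = (22229)·211535 + (-91806)·51219.

1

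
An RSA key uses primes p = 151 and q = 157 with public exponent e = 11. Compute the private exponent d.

14891

φ(n) = (p−1)(q−1) = 150·156 = 23400.
Need d with 11·d ≡ 1 (mod 23400). Apply the extended Euclidean algorithm:
23400 = 2127·11 + 3
11 = 3·3 + 2
3 = 1·2 + 1
2 = 2·1 + 0
Back-substitute:
1 = 3 − 2
1 = −11 + 4·3
1 = 4·23400 − 8509·11
So 11·(-8509) ≡ 1 (mod 23400), hence d ≡ -8509 ≡ 14891 (mod 23400).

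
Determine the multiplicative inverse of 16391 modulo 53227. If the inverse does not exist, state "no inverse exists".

1825

gcd(53227, 16391) by repeated division:
53227 = 3·16391 + 4054
16391 = 4·4054 + 175
4054 = 23·175 + 29
175 = 6·29 + 1
29 = 29·1 + 0
Since gcd(16391, 53227) = 1, back-substitute to write 1 as a combination:
1 = 175 − 6·29
1 = −6·4054 + 139·175
1 = 139·16391 − 562·4054
1 = −562·53227 + 1825·16391
So 16391·1825 ≡ 1 (mod 53227).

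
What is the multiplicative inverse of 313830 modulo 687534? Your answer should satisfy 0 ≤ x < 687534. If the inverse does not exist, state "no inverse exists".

no inverse exists

Euclidean algorithm on 687534, 313830:
687534 = 2*313830 + 59874
313830 = 5*59874 + 14460
59874 = 4*14460 + 2034
14460 = 7*2034 + 222
2034 = 9*222 + 36
222 = 6*36 + 6
36 = 6*6 + 0
Since gcd = 6 > 1, 313830 is not a unit mod 687534.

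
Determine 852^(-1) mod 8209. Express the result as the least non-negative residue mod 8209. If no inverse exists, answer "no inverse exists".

Apply the Euclidean algorithm to 8209 and 852:
8209 = 9*852 + 541
852 = 1*541 + 311
541 = 1*311 + 230
311 = 1*230 + 81
230 = 2*81 + 68
81 = 1*68 + 13
68 = 5*13 + 3
13 = 4*3 + 1
3 = 3*1 + 0
The gcd is 1. Working backward:
1 = 13 − 4·3
1 = −4·68 + 21·13
1 = 21·81 − 25·68
1 = −25·230 + 71·81
1 = 71·311 − 96·230
1 = −96·541 + 167·311
1 = 167·852 − 263·541
1 = −263·8209 + 2534·852
So 852·2534 ≡ 1 (mod 8209).

2534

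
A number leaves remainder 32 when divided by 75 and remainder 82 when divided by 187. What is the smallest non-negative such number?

4757

Write x = 32 + 75·k. Then 75·k ≡ 82 − 32 ≡ 50 (mod 187).
Need 75⁻¹ mod 187. Extended Euclid on (187, 75):
187 = 2×75 + 37
75 = 2×37 + 1
37 = 37×1 + 0
Back-substitute:
1 = 75 − 2·37
1 = −2·187 + 5·75
75⁻¹ ≡ 5 (mod 187), so k ≡ 5·50 ≡ 63 (mod 187).
x = 32 + 75·63 = 4757.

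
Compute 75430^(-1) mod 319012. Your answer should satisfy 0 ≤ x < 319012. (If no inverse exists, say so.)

Compute gcd(75430, 319012):
319012 = 4·75430 + 17292
75430 = 4·17292 + 6262
17292 = 2·6262 + 4768
6262 = 1·4768 + 1494
4768 = 3·1494 + 286
1494 = 5·286 + 64
286 = 4·64 + 30
64 = 2·30 + 4
30 = 7·4 + 2
4 = 2·2 + 0
gcd(75430, 319012) = 2 ≠ 1, so 75430 has no multiplicative inverse modulo 319012.

no inverse exists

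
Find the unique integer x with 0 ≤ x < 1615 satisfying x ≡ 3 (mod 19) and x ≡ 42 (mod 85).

212

Write x = 3 + 19·k. Then 19·k ≡ 42 − 3 ≡ 39 (mod 85).
Need 19⁻¹ mod 85. Extended Euclid on (85, 19):
85 = 4·19 + 9
19 = 2·9 + 1
9 = 9·1 + 0
Back-substitute:
1 = 19 − 2·9
1 = −2·85 + 9·19
19⁻¹ ≡ 9 (mod 85), so k ≡ 9·39 ≡ 11 (mod 85).
x = 3 + 19·11 = 212.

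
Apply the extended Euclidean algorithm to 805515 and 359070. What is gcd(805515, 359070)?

15

Repeated division:
805515 = 2×359070 + 87375
359070 = 4×87375 + 9570
87375 = 9×9570 + 1245
9570 = 7×1245 + 855
1245 = 1×855 + 390
855 = 2×390 + 75
390 = 5×75 + 15
75 = 5×15 + 0
gcd(805515, 359070) = 15.
Back-substituting:
15 = 390 − 5·75
15 = −5·855 + 11·390
15 = 11·1245 − 16·855
15 = −16·9570 + 123·1245
15 = 123·87375 − 1123·9570
15 = −1123·359070 + 4615·87375
15 = 4615·805515 − 10353·359070
So 15 = (4615)·805515 + (-10353)·359070.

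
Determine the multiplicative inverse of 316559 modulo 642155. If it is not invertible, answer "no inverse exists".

610534

gcd(642155, 316559) by repeated division:
642155 = 2*316559 + 9037
316559 = 35*9037 + 264
9037 = 34*264 + 61
264 = 4*61 + 20
61 = 3*20 + 1
20 = 20*1 + 0
Since gcd(316559, 642155) = 1, back-substitute to write 1 as a combination:
1 = 61 − 3·20
1 = −3·264 + 13·61
1 = 13·9037 − 445·264
1 = −445·316559 + 15588·9037
1 = 15588·642155 − 31621·316559
Hence 316559⁻¹ ≡ -31621 ≡ 610534 (mod 642155).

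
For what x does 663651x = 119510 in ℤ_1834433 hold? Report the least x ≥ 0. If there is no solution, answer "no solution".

First find gcd(663651, 1834433):
1834433 = 2*663651 + 507131
663651 = 1*507131 + 156520
507131 = 3*156520 + 37571
156520 = 4*37571 + 6236
37571 = 6*6236 + 155
6236 = 40*155 + 36
155 = 4*36 + 11
36 = 3*11 + 3
11 = 3*3 + 2
3 = 1*2 + 1
2 = 2*1 + 0
gcd = 1, so a unique solution mod 1834433 exists.
Back-substitute for the Bézout coefficients:
1 = 3 − 2
1 = −11 + 4·3
1 = 4·36 − 13·11
1 = −13·155 + 56·36
1 = 56·6236 − 2253·155
1 = −2253·37571 + 13574·6236
1 = 13574·156520 − 56549·37571
1 = −56549·507131 + 183221·156520
1 = 183221·663651 − 239770·507131
1 = −239770·1834433 + 662761·663651
So 663651·(662761) ≡ 1 (mod 1834433), giving 663651⁻¹ ≡ 662761.
x ≡ 663651⁻¹·119510 ≡ 662761·119510 ≡ 1253469 (mod 1834433).

1253469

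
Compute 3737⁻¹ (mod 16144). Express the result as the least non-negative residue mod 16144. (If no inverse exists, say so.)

Extended Euclidean algorithm:
16144 = 4×3737 + 1196
3737 = 3×1196 + 149
1196 = 8×149 + 4
149 = 37×4 + 1
4 = 4×1 + 0
gcd = 1, so the inverse exists. Back-substitute:
1 = 149 − 37·4
1 = −37·1196 + 297·149
1 = 297·3737 − 928·1196
1 = −928·16144 + 4009·3737
So 3737·4009 ≡ 1 (mod 16144).

4009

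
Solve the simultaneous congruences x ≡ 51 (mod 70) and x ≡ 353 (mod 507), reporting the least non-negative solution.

22661

Write x = 51 + 70·k. Then 70·k ≡ 353 − 51 ≡ 302 (mod 507).
Need 70⁻¹ mod 507. Extended Euclid on (507, 70):
507 = 7×70 + 17
70 = 4×17 + 2
17 = 8×2 + 1
2 = 2×1 + 0
Back-substitute:
1 = 17 − 8·2
1 = −8·70 + 33·17
1 = 33·507 − 239·70
70⁻¹ ≡ 268 (mod 507), so k ≡ 268·302 ≡ 323 (mod 507).
x = 51 + 70·323 = 22661.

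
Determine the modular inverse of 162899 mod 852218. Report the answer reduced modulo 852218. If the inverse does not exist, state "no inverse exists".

760587

Apply the Euclidean algorithm to 852218 and 162899:
852218 = 5*162899 + 37723
162899 = 4*37723 + 12007
37723 = 3*12007 + 1702
12007 = 7*1702 + 93
1702 = 18*93 + 28
93 = 3*28 + 9
28 = 3*9 + 1
9 = 9*1 + 0
Since gcd(162899, 852218) = 1, back-substitute to write 1 as a combination:
1 = 28 − 3·9
1 = −3·93 + 10·28
1 = 10·1702 − 183·93
1 = −183·12007 + 1291·1702
1 = 1291·37723 − 4056·12007
1 = −4056·162899 + 17515·37723
1 = 17515·852218 − 91631·162899
Hence 162899⁻¹ ≡ -91631 ≡ 760587 (mod 852218).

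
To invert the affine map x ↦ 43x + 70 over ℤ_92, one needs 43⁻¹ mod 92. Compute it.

Apply the Euclidean algorithm to 92 and 43:
92 = 2×43 + 6
43 = 7×6 + 1
6 = 6×1 + 0
Since gcd(43, 92) = 1, back-substitute to write 1 as a combination:
1 = 43 − 7·6
1 = −7·92 + 15·43
So 43·15 ≡ 1 (mod 92).

15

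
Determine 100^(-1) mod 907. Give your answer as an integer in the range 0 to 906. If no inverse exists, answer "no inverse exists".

Run Euclid on (907, 100):
907 = 9·100 + 7
100 = 14·7 + 2
7 = 3·2 + 1
2 = 2·1 + 0
The gcd is 1. Working backward:
1 = 7 − 3·2
1 = −3·100 + 43·7
1 = 43·907 − 390·100
Hence 100⁻¹ ≡ -390 ≡ 517 (mod 907).

517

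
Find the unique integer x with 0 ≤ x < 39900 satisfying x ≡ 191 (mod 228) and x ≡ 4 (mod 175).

10679

Write x = 191 + 228·k. Then 228·k ≡ 4 − 191 ≡ 163 (mod 175).
Need 228⁻¹ mod 175. Extended Euclid on (175, 53):
175 = 3*53 + 16
53 = 3*16 + 5
16 = 3*5 + 1
5 = 5*1 + 0
Back-substitute:
1 = 16 − 3·5
1 = −3·53 + 10·16
1 = 10·175 − 33·53
228⁻¹ ≡ 142 (mod 175), so k ≡ 142·163 ≡ 46 (mod 175).
x = 191 + 228·46 = 10679.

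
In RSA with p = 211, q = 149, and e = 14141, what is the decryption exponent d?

27581

φ(n) = (p−1)(q−1) = 210·148 = 31080.
Need d with 14141·d ≡ 1 (mod 31080). Apply the extended Euclidean algorithm:
31080 = 2×14141 + 2798
14141 = 5×2798 + 151
2798 = 18×151 + 80
151 = 1×80 + 71
80 = 1×71 + 9
71 = 7×9 + 8
9 = 1×8 + 1
8 = 8×1 + 0
Back-substitute:
1 = 9 − 8
1 = −71 + 8·9
1 = 8·80 − 9·71
1 = −9·151 + 17·80
1 = 17·2798 − 315·151
1 = −315·14141 + 1592·2798
1 = 1592·31080 − 3499·14141
So 14141·(-3499) ≡ 1 (mod 31080), hence d ≡ -3499 ≡ 27581 (mod 31080).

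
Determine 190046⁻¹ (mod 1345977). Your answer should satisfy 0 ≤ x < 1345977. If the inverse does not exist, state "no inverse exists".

gcd(1345977, 190046) by repeated division:
1345977 = 7·190046 + 15655
190046 = 12·15655 + 2186
15655 = 7·2186 + 353
2186 = 6·353 + 68
353 = 5·68 + 13
68 = 5·13 + 3
13 = 4·3 + 1
3 = 3·1 + 0
gcd = 1, so the inverse exists. Back-substitute:
1 = 13 − 4·3
1 = −4·68 + 21·13
1 = 21·353 − 109·68
1 = −109·2186 + 675·353
1 = 675·15655 − 4834·2186
1 = −4834·190046 + 58683·15655
1 = 58683·1345977 − 415615·190046
So 190046·(-415615) ≡ 1 (mod 1345977), and -415615 ≡ 930362 (mod 1345977).

930362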